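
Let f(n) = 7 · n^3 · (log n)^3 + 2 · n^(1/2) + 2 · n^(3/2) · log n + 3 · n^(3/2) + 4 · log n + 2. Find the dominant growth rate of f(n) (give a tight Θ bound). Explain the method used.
f(n) ∈ Θ(n^3 · (log n)^3)

Compare the terms by growth order. For large n, n^a · (log n)^b dominates n^a' · (log n)^b' iff a > a', or (a = a' and b > b'). Ranking the 6 terms shows the dominant one is 7 · n^3 · (log n)^3. Hence f(n) ∈ Θ(n^3 · (log n)^3).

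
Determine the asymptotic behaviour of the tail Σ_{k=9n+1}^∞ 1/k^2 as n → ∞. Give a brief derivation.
Σ_{k>9n} 1/k^2 ~ 1/(1 · (9n))

Compare to the integral: ∫_{9n}^∞ x^(−2) dx = [−x^(−1)/1]_{9n}^∞ = 1/((2−1)·(9n)). Euler-Maclaurin then gives
  Σ_{k>9n} 1/k^2 = ∫_{9n}^∞ dx/x^2 − 1/(2·(9n)^2) + O(1/(9n)^3).
(Equivalently this is ζ(2) − Σ_{k≤9n} 1/k^2.)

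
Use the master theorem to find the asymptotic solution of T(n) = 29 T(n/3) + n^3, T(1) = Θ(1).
T(n) = Θ(n^(log_3 29))

Master theorem: compare f(n) = n^3 to n^(log_3 29) where log_3 29 ≈ 3.065. Since 3 < log_3 29, we have f(n) = O(n^(log_3 29 − ε)) for some ε > 0 — Case 1. Hence T(n) = Θ(n^(log_3 29)).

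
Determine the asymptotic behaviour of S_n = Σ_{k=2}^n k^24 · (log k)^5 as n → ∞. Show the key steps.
S_n ~ n^25 · (log n)^5 / 25

By integral comparison, S_n = ∫_1^n x^24 · (log x)^5 dx + O(n^24 · (log n)^5). For the integral, the leading term of ∫_1^n x^24 (log x)^5 dx is n^25/25 · (log n)^5 (by repeated integration by parts; each step lowers the log-exponent and produces a relatively O(1/log n) correction). Hence S_n ~ n^25 · (log n)^5 / 25.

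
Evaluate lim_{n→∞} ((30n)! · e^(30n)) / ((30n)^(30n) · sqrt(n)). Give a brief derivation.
lim = sqrt(2π·30)

Stirling: (30n)! ~ sqrt(2π·30n) · (30n/e)^(30n). Hence
  (30n)! · e^(30n) / (30n)^(30n) ~ sqrt(2π·30n).
Dividing by sqrt(n): sqrt(2π·30n) / sqrt(n) = sqrt(2π·30) · n^((1−1)/2), so the limit is sqrt(2π·30).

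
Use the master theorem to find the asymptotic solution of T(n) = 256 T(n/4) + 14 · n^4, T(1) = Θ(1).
T(n) = Θ(n^4 log n)

log_4 256 = 4, and f(n) = 14 · n^4 = Θ(n^(log_4 256)). This is Case 2 of the master theorem: T(n) = Θ(f(n) · log n) = Θ(n^4 log n).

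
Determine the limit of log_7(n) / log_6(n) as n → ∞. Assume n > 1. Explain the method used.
lim = ln(6) / ln(7) = log_7(6)

Change of base: log_7(n) = ln n / ln 7 and log_6(n) = ln n / ln 6. The ratio is (ln n / ln 7) · (ln 6 / ln n) = ln 6 / ln 7, a constant independent of n. So the limit is ln 6 / ln 7 = log_7(6).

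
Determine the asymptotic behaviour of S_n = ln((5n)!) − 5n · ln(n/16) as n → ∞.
S_n ~ 5n · (ln 80 − 1) + O(ln n)

Stirling: ln((5n)!) = 5n ln(5n) − 5n + O(ln n).
  S_n = 5n ln(5n) − 5n − 5n ln(n/16) + O(ln n)
      = 5n ln(5n) − 5n ln n + 5n ln 16 − 5n + O(ln n)
      = 5n ln 5 + 5n ln 16 − 5n + O(ln n)
      = 5n (ln 80 − 1) + O(ln n).
Numerically ln(80) − 1 ≈ 3.3820.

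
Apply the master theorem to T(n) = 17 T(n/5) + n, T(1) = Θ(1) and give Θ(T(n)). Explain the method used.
T(n) = Θ(n^(log_5 17))

Master theorem: compare f(n) = n to n^(log_5 17) where log_5 17 ≈ 1.760. Since 1 < log_5 17, we have f(n) = O(n^(log_5 17 − ε)) for some ε > 0 — Case 1. Hence T(n) = Θ(n^(log_5 17)).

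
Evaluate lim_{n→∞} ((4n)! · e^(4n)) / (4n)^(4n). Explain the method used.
lim = ∞

Stirling: (4n)! ~ sqrt(2π·4n) · (4n/e)^(4n). Hence
  (4n)! · e^(4n) / (4n)^(4n) ~ sqrt(2π·4n) = sqrt(2π·4) · sqrt(n) → ∞.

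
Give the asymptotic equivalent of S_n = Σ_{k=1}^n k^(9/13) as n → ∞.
S_n ~ (13/22) · n^(22/13)

Integral comparison: Σ_{k=1}^n k^(9/13) = ∫_0^n x^(9/13) dx + O(n^(9/13)). The integral is n^(1 + 9/13) / (1 + 9/13) = n^((9+13)/13) / ((9+13)/13) = (13/22) · n^(22/13).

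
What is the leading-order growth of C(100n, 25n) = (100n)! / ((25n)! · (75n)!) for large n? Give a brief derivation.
C(100n, 25n) ~ (256/27)^(25n) · sqrt(2/(3π·25n))

Write N = 25n. Apply Stirling to each factorial:
  (4N)! ~ sqrt(2π·4N) · (4N/e)^(4N),
  N! ~ sqrt(2π N) · (N/e)^N,
  (3N)! ~ sqrt(2π·3N) · (3N/e)^(3N).
The exponential factors combine to (4N)^(4N) / (N^N · (3N)^(3N)) = 4^(4N)/3^(3N) = (4^4/3^3)^N = (256/27)^N.
The square-root prefactors combine to sqrt(2π·4N) / (sqrt(2π N)·sqrt(2π·3N)) = sqrt(4 / (2π·3·N)) = sqrt(2/(3π·25n)).
Substituting N = 25n: C(100n, 25n) ~ (256/27)^(25n) · sqrt(2/(3π·25n)).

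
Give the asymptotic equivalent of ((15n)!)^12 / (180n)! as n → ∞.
((15n)!)^12/(180n)! ~ ((2π·15n)^(11/2) / sqrt(12)) · 12^(−12·15n)  →  0

Write N = 15n. Stirling: N! ~ sqrt(2π N)(N/e)^N and (12N)! ~ sqrt(2π·12N)·(12N/e)^(12N).
  (N!)^12/(12N)! ~ (2π N)^(12/2) (N/e)^(12N) / [sqrt(2π·12N) (12N/e)^(12N)]
     = (2π N)^(12/2) / sqrt(2π·12N) · (N/(12N))^(12N)
     = (2π N)^((12−1)/2) / sqrt(12) · 12^(−12N).
Since 12^12 > 1, the factor 12^(−12N) decays exponentially, so the ratio → 0. Substituting N = 15n gives the stated form.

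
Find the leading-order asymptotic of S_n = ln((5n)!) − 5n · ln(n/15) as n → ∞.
S_n ~ 5n · (ln 75 − 1) + O(ln n)

Stirling: ln((5n)!) = 5n ln(5n) − 5n + O(ln n).
  S_n = 5n ln(5n) − 5n − 5n ln(n/15) + O(ln n)
      = 5n ln(5n) − 5n ln n + 5n ln 15 − 5n + O(ln n)
      = 5n ln 5 + 5n ln 15 − 5n + O(ln n)
      = 5n (ln 75 − 1) + O(ln n).
Numerically ln(75) − 1 ≈ 3.3175.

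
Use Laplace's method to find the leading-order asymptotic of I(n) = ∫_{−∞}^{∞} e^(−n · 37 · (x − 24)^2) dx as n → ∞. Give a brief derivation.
I(n) = sqrt(π/(37n))

Here φ(x) = 37 · (x − 24)^2 has its unique minimum at x* = 24 with φ(x*) = 0 and φ''(x*) = 74. Laplace's method gives
  I(n) ~ e^(−n φ(x*)) · sqrt(2π / (n · φ''(x*))) = sqrt(2π / (74n)) = sqrt(π/(37n)).
This is exact: substituting u = (x − 24)·sqrt(37n) gives I(n) = (1/sqrt(37n)) ∫_{−∞}^{∞} e^(−u^2) du = sqrt(π/(37n)).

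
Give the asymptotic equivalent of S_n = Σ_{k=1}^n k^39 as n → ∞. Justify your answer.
S_n ~ n^40 / 40

By integral comparison (Euler-Maclaurin), Σ_{k=1}^n k^39 = ∫_0^n x^39 dx + O(n^39) = n^40/40 + O(n^39). (Equivalently, Faulhaber's formula gives the same leading term.)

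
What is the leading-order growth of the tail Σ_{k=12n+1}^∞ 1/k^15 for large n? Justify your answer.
Σ_{k>12n} 1/k^15 ~ 1/(14 · (12n)^14)

Compare to the integral: ∫_{12n}^∞ x^(−15) dx = [−x^(−14)/14]_{12n}^∞ = 1/((15−1)·(12n)^14). Euler-Maclaurin then gives
  Σ_{k>12n} 1/k^15 = ∫_{12n}^∞ dx/x^15 − 1/(2·(12n)^15) + O(1/(12n)^16).
(Equivalently this is ζ(15) − Σ_{k≤12n} 1/k^15.)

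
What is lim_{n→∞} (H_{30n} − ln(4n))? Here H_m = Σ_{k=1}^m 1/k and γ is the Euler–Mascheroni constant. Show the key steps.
lim = ln(15/2) + γ

By Euler-Maclaurin, H_m = ln m + γ + O(1/m). So
  H_{30n} − ln(4n) = ln(30n) + γ − ln(4n) + O(1/n)
                       = ln(30/4) + γ + O(1/n).
Hence the limit is ln(30/4) + γ (= ln(15/2)).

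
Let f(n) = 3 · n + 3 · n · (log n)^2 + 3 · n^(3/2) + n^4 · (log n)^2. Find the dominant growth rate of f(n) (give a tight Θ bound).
f(n) ∈ Θ(n^4 · (log n)^2)

Compare the terms by growth order. For large n, n^a · (log n)^b dominates n^a' · (log n)^b' iff a > a', or (a = a' and b > b'). Ranking the 4 terms shows the dominant one is n^4 · (log n)^2. Hence f(n) ∈ Θ(n^4 · (log n)^2).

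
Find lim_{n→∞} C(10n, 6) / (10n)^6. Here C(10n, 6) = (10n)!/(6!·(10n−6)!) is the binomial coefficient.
lim = 1/6! = 1/720

With N = 10n → ∞: C(N, 6) / N^6 = [N(N−1)…(N−5)] / (6! · N^6) = (1/6!) · 1 · (1 − 1/(10n)) · … · (1 − 5/(10n)). Each factor → 1 as N → ∞, so the limit is 1/6! = 1/720.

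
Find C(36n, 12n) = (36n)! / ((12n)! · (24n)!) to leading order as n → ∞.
C(36n, 12n) ~ (27/4)^(12n) · sqrt(3/(4π·12n))

Write N = 12n. Apply Stirling to each factorial:
  (3N)! ~ sqrt(2π·3N) · (3N/e)^(3N),
  N! ~ sqrt(2π N) · (N/e)^N,
  (2N)! ~ sqrt(2π·2N) · (2N/e)^(2N).
The exponential factors combine to (3N)^(3N) / (N^N · (2N)^(2N)) = 3^(3N)/2^(2N) = (3^3/2^2)^N = (27/4)^N.
The square-root prefactors combine to sqrt(2π·3N) / (sqrt(2π N)·sqrt(2π·2N)) = sqrt(3 / (2π·2·N)) = sqrt(3/(4π·12n)).
Substituting N = 12n: C(36n, 12n) ~ (27/4)^(12n) · sqrt(3/(4π·12n)).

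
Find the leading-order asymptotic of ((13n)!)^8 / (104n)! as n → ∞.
((13n)!)^8/(104n)! ~ ((2π·13n)^(7/2) / sqrt(8)) · 8^(−8·13n)  →  0

Write N = 13n. Stirling: N! ~ sqrt(2π N)(N/e)^N and (8N)! ~ sqrt(2π·8N)·(8N/e)^(8N).
  (N!)^8/(8N)! ~ (2π N)^(8/2) (N/e)^(8N) / [sqrt(2π·8N) (8N/e)^(8N)]
     = (2π N)^(8/2) / sqrt(2π·8N) · (N/(8N))^(8N)
     = (2π N)^((8−1)/2) / sqrt(8) · 8^(−8N).
Since 8^8 > 1, the factor 8^(−8N) decays exponentially, so the ratio → 0. Substituting N = 13n gives the stated form.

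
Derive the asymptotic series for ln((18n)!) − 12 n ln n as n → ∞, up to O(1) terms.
ln((18n)!) − 12 n ln n = 6 n ln n + 18(ln 18 − 1) n + (1/2) ln(2π·18n) + O(1/n)

Stirling: ln((18n)!) = 18n ln(18n) − 18n + (1/2) ln(2π·18n) + O(1/n).
Expand 18n ln(18n) = 18n (ln n + ln 18) = 18n ln n + 18n ln 18.
Subtract 12n ln n: leading term is (18 − 12) n ln n = 6 n ln n. The next term is 18n ln 18 − 18n = 18(ln 18 − 1) n. Then the (1/2) ln(2π·18n) correction.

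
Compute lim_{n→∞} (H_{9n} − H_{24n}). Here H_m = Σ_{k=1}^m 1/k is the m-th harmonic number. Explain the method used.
lim = ln(9/24) = ln(3/8)

Euler-Maclaurin gives H_m = ln m + γ + 1/(2m) + O(1/m^2). The γ and O(1/m) terms cancel in the difference:
  H_{9n} − H_{24n} = ln(9n) − ln(24n) + O(1/n) = ln(9/24) + O(1/n).
Hence the limit is ln(9/24) = ln(3/8).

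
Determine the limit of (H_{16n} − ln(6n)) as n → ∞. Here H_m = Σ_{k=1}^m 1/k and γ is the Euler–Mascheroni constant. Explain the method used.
lim = ln(8/3) + γ

By Euler-Maclaurin, H_m = ln m + γ + O(1/m). So
  H_{16n} − ln(6n) = ln(16n) + γ − ln(6n) + O(1/n)
                       = ln(16/6) + γ + O(1/n).
Hence the limit is ln(16/6) + γ (= ln(8/3)).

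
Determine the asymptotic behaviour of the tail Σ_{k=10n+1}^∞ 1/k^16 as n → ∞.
Σ_{k>10n} 1/k^16 ~ 1/(15 · (10n)^15)

Compare to the integral: ∫_{10n}^∞ x^(−16) dx = [−x^(−15)/15]_{10n}^∞ = 1/((16−1)·(10n)^15). Euler-Maclaurin then gives
  Σ_{k>10n} 1/k^16 = ∫_{10n}^∞ dx/x^16 − 1/(2·(10n)^16) + O(1/(10n)^17).
(Equivalently this is ζ(16) − Σ_{k≤10n} 1/k^16.)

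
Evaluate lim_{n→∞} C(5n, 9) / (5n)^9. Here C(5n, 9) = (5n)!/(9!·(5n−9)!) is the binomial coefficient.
lim = 1/9! = 1/362880

With N = 5n → ∞: C(N, 9) / N^9 = [N(N−1)…(N−8)] / (9! · N^9) = (1/9!) · 1 · (1 − 1/(5n)) · … · (1 − 8/(5n)). Each factor → 1 as N → ∞, so the limit is 1/9! = 1/362880.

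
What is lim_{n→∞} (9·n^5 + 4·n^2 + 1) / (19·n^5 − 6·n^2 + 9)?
lim = 9/19

For large n the leading n^5 terms dominate both numerator and denominator. Dividing top and bottom by n^5, every other term tends to 0, leaving 9/19.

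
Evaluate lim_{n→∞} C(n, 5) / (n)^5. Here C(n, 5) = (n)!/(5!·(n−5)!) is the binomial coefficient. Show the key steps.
lim = 1/5! = 1/120

With N = n → ∞: C(N, 5) / N^5 = [N(N−1)…(N−4)] / (5! · N^5) = (1/5!) · 1 · (1 − 1/n) · (1 − 2/n) · (1 − 3/n) · (1 − 4/n). Each factor → 1 as N → ∞, so the limit is 1/5! = 1/120.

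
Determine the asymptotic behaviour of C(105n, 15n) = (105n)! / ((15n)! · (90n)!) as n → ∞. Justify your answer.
C(105n, 15n) ~ (823543/46656)^(15n) · sqrt(7/(12π·15n))

Write N = 15n. Apply Stirling to each factorial:
  (7N)! ~ sqrt(2π·7N) · (7N/e)^(7N),
  N! ~ sqrt(2π N) · (N/e)^N,
  (6N)! ~ sqrt(2π·6N) · (6N/e)^(6N).
The exponential factors combine to (7N)^(7N) / (N^N · (6N)^(6N)) = 7^(7N)/6^(6N) = (7^7/6^6)^N = (823543/46656)^N.
The square-root prefactors combine to sqrt(2π·7N) / (sqrt(2π N)·sqrt(2π·6N)) = sqrt(7 / (2π·6·N)) = sqrt(7/(12π·15n)).
Substituting N = 15n: C(105n, 15n) ~ (823543/46656)^(15n) · sqrt(7/(12π·15n)).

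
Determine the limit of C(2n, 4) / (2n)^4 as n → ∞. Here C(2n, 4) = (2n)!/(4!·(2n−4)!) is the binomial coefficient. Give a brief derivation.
lim = 1/4! = 1/24

With N = 2n → ∞: C(N, 4) / N^4 = [N(N−1)…(N−3)] / (4! · N^4) = (1/4!) · 1 · (1 − 1/(2n)) · (1 − 2/(2n)) · (1 − 3/(2n)). Each factor → 1 as N → ∞, so the limit is 1/4! = 1/24.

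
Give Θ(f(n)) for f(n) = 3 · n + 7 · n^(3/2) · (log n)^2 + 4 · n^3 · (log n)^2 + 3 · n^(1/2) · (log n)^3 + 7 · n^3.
f(n) ∈ Θ(n^3 · (log n)^2)

Compare the terms by growth order. For large n, n^a · (log n)^b dominates n^a' · (log n)^b' iff a > a', or (a = a' and b > b'). Ranking the 5 terms shows the dominant one is 4 · n^3 · (log n)^2. Hence f(n) ∈ Θ(n^3 · (log n)^2).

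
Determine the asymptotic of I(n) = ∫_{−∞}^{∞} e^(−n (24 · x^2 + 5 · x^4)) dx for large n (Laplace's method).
I(n) ~ sqrt(π/(24n))

φ(x) = 24 · x^2 + 5 · x^4 has its unique global minimum at x* = 0 (since φ'(x) = 48x + 20x^3 = 0 only at x = 0 for real x with both coefficients positive, and φ → ∞ as |x| → ∞). At x* = 0, φ(0) = 0 and φ''(0) = 48. Laplace's method then gives
  I(n) ~ sqrt(2π / (n · φ''(0))) · e^(−n φ(0)) = sqrt(2π / (48n)) = sqrt(π/(24n)).
The 5 · x^4 term contributes only at subleading order (an O(1/n) relative correction).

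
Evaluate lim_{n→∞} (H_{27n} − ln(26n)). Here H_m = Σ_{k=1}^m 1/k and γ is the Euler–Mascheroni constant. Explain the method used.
lim = ln(27/26) + γ

By Euler-Maclaurin, H_m = ln m + γ + O(1/m). So
  H_{27n} − ln(26n) = ln(27n) + γ − ln(26n) + O(1/n)
                       = ln(27/26) + γ + O(1/n).
Hence the limit is ln(27/26) + γ.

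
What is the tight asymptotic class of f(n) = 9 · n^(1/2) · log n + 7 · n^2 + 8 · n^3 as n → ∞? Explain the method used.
f(n) ∈ Θ(n^3)

Compare the terms by growth order. For large n, n^a · (log n)^b dominates n^a' · (log n)^b' iff a > a', or (a = a' and b > b'). Ranking the 3 terms shows the dominant one is 8 · n^3. Hence f(n) ∈ Θ(n^3).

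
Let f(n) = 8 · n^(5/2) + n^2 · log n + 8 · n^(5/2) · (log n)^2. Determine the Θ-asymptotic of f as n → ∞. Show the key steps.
f(n) ∈ Θ(n^(5/2) · (log n)^2)

Compare the terms by growth order. For large n, n^a · (log n)^b dominates n^a' · (log n)^b' iff a > a', or (a = a' and b > b'). Ranking the 3 terms shows the dominant one is 8 · n^(5/2) · (log n)^2. Hence f(n) ∈ Θ(n^(5/2) · (log n)^2).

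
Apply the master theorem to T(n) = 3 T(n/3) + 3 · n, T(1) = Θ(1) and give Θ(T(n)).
T(n) = Θ(n log n)

log_3 3 = 1, and f(n) = 3 · n = Θ(n^(log_3 3)). This is Case 2 of the master theorem: T(n) = Θ(f(n) · log n) = Θ(n log n).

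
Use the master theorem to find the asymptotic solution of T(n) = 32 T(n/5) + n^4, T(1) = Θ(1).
T(n) = Θ(n^4)

log_5 32 ≈ 2.153. f(n) = n^4 dominates n^(log_5 32) since 4 > 2.153, and the regularity condition a·f(n/b) = 32·(n/5)^4 = (32/625)·n^4 ≤ c·f(n) holds with c = 32/625 ≈ 0.0512 < 1. So this is Case 3: T(n) = Θ(f(n)) = Θ(n^4).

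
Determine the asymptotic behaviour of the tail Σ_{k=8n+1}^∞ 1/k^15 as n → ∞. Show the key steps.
Σ_{k>8n} 1/k^15 ~ 1/(14 · (8n)^14)

Compare to the integral: ∫_{8n}^∞ x^(−15) dx = [−x^(−14)/14]_{8n}^∞ = 1/((15−1)·(8n)^14). Euler-Maclaurin then gives
  Σ_{k>8n} 1/k^15 = ∫_{8n}^∞ dx/x^15 − 1/(2·(8n)^15) + O(1/(8n)^16).
(Equivalently this is ζ(15) − Σ_{k≤8n} 1/k^15.)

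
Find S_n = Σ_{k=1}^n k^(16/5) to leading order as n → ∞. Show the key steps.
S_n ~ (5/21) · n^(21/5)

Integral comparison: Σ_{k=1}^n k^(16/5) = ∫_0^n x^(16/5) dx + O(n^(16/5)). The integral is n^(1 + 16/5) / (1 + 16/5) = n^((16+5)/5) / ((16+5)/5) = (5/21) · n^(21/5).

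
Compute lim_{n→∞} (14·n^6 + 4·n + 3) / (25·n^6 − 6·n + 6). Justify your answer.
lim = 14/25

For large n the leading n^6 terms dominate both numerator and denominator. Dividing top and bottom by n^6, every other term tends to 0, leaving 14/25.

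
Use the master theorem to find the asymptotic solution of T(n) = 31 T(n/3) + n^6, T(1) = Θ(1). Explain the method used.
T(n) = Θ(n^6)

log_3 31 ≈ 3.126. f(n) = n^6 dominates n^(log_3 31) since 6 > 3.126, and the regularity condition a·f(n/b) = 31·(n/3)^6 = (31/729)·n^6 ≤ c·f(n) holds with c = 31/729 ≈ 0.0425 < 1. So this is Case 3: T(n) = Θ(f(n)) = Θ(n^6).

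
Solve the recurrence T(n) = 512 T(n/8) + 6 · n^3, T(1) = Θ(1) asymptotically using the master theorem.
T(n) = Θ(n^3 log n)

log_8 512 = 3, and f(n) = 6 · n^3 = Θ(n^(log_8 512)). This is Case 2 of the master theorem: T(n) = Θ(f(n) · log n) = Θ(n^3 log n).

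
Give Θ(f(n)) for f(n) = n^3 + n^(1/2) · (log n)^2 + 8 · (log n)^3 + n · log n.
f(n) ∈ Θ(n^3)

Compare the terms by growth order. For large n, n^a · (log n)^b dominates n^a' · (log n)^b' iff a > a', or (a = a' and b > b'). Ranking the 4 terms shows the dominant one is n^3. Hence f(n) ∈ Θ(n^3).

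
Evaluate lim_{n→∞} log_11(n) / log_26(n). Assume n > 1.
lim = ln(26) / ln(11) = log_11(26)

Change of base: log_11(n) = ln n / ln 11 and log_26(n) = ln n / ln 26. The ratio is (ln n / ln 11) · (ln 26 / ln n) = ln 26 / ln 11, a constant independent of n. So the limit is ln 26 / ln 11 = log_11(26).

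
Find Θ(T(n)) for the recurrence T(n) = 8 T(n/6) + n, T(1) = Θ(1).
T(n) = Θ(n^(log_6 8))

Master theorem: compare f(n) = n to n^(log_6 8) where log_6 8 ≈ 1.161. Since 1 < log_6 8, we have f(n) = O(n^(log_6 8 − ε)) for some ε > 0 — Case 1. Hence T(n) = Θ(n^(log_6 8)).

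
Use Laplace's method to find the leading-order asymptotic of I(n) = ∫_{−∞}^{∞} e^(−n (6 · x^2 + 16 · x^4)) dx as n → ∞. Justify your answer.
I(n) ~ sqrt(π/(6n))

φ(x) = 6 · x^2 + 16 · x^4 has its unique global minimum at x* = 0 (since φ'(x) = 12x + 64x^3 = 0 only at x = 0 for real x with both coefficients positive, and φ → ∞ as |x| → ∞). At x* = 0, φ(0) = 0 and φ''(0) = 12. Laplace's method then gives
  I(n) ~ sqrt(2π / (n · φ''(0))) · e^(−n φ(0)) = sqrt(2π / (12n)) = sqrt(π/(6n)).
The 16 · x^4 term contributes only at subleading order (an O(1/n) relative correction).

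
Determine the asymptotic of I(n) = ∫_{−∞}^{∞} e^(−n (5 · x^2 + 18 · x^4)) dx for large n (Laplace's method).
I(n) ~ sqrt(π/(5n))

φ(x) = 5 · x^2 + 18 · x^4 has its unique global minimum at x* = 0 (since φ'(x) = 10x + 72x^3 = 0 only at x = 0 for real x with both coefficients positive, and φ → ∞ as |x| → ∞). At x* = 0, φ(0) = 0 and φ''(0) = 10. Laplace's method then gives
  I(n) ~ sqrt(2π / (n · φ''(0))) · e^(−n φ(0)) = sqrt(2π / (10n)) = sqrt(π/(5n)).
The 18 · x^4 term contributes only at subleading order (an O(1/n) relative correction).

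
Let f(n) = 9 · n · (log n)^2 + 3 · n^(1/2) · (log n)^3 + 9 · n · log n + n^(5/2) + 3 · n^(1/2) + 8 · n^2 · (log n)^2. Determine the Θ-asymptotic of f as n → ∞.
f(n) ∈ Θ(n^(5/2))

Compare the terms by growth order. For large n, n^a · (log n)^b dominates n^a' · (log n)^b' iff a > a', or (a = a' and b > b'). Ranking the 6 terms shows the dominant one is n^(5/2). Hence f(n) ∈ Θ(n^(5/2)).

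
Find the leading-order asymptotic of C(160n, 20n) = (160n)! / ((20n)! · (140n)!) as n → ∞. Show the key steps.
C(160n, 20n) ~ (16777216/823543)^(20n) · sqrt(4/(7π·20n))

Write N = 20n. Apply Stirling to each factorial:
  (8N)! ~ sqrt(2π·8N) · (8N/e)^(8N),
  N! ~ sqrt(2π N) · (N/e)^N,
  (7N)! ~ sqrt(2π·7N) · (7N/e)^(7N).
The exponential factors combine to (8N)^(8N) / (N^N · (7N)^(7N)) = 8^(8N)/7^(7N) = (8^8/7^7)^N = (16777216/823543)^N.
The square-root prefactors combine to sqrt(2π·8N) / (sqrt(2π N)·sqrt(2π·7N)) = sqrt(8 / (2π·7·N)) = sqrt(4/(7π·20n)).
Substituting N = 20n: C(160n, 20n) ~ (16777216/823543)^(20n) · sqrt(4/(7π·20n)).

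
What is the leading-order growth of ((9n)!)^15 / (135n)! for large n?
((9n)!)^15/(135n)! ~ ((2π·9n)^(14/2) / sqrt(15)) · 15^(−15·9n)  →  0

Write N = 9n. Stirling: N! ~ sqrt(2π N)(N/e)^N and (15N)! ~ sqrt(2π·15N)·(15N/e)^(15N).
  (N!)^15/(15N)! ~ (2π N)^(15/2) (N/e)^(15N) / [sqrt(2π·15N) (15N/e)^(15N)]
     = (2π N)^(15/2) / sqrt(2π·15N) · (N/(15N))^(15N)
     = (2π N)^((15−1)/2) / sqrt(15) · 15^(−15N).
Since 15^15 > 1, the factor 15^(−15N) decays exponentially, so the ratio → 0. Substituting N = 9n gives the stated form.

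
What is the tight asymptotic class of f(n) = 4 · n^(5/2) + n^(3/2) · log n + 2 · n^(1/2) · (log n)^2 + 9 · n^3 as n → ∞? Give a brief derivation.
f(n) ∈ Θ(n^3)

Compare the terms by growth order. For large n, n^a · (log n)^b dominates n^a' · (log n)^b' iff a > a', or (a = a' and b > b'). Ranking the 4 terms shows the dominant one is 9 · n^3. Hence f(n) ∈ Θ(n^3).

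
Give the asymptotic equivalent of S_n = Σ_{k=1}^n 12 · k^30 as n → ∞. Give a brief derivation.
S_n ~ 12 · n^31 / 31

By integral comparison (Euler-Maclaurin), Σ_{k=1}^n 12 · k^30 = 12 · ∫_0^n x^30 dx + O(n^30) = 12 · n^31/31 + O(n^30). (Equivalently, Faulhaber's formula gives the same leading term.)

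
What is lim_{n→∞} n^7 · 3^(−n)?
lim = 0

Exponentials with base > 1 dominate every fixed polynomial: for any fixed c, n^c / 3^n → 0 as n → ∞ (e.g. by the ratio test, or by writing 3^n = e^(n ln 3) and noting e^(n ln 3) / n^c → ∞). Hence n^7 · 3^(−n) = n^7 / 3^n → 0.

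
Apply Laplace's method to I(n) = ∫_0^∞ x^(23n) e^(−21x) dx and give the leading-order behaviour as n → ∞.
I(n) ~ (sqrt(2π·23n) / 21) · (23n/(21e))^(23n)

Write the integrand as exp(23n ln x − 21x) and set f(x) = 23n ln x − 21x. Then f'(x) = 23n/x − 21 = 0 at x* = 23n/21, and f''(x*) = −23n/x*^2 = −21^2/(23n). Laplace's method (interior maximum) gives
  I(n) ~ e^(f(x*)) · sqrt(2π / |f''(x*)|)
        = exp(23n ln(23n/21) − 23n) · sqrt(2π · 23n / 21^2)
        = (23n/21)^(23n) e^(−23n) · sqrt(2π·23n) / 21
        = (sqrt(2π·23n) / 21) · (23n/(21e))^(23n).
This matches Γ(23n+1)/21^(23n+1) with Stirling applied to Γ.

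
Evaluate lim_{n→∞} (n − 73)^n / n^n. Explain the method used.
lim = e^(−73)

Rewrite as (1 − 73/n)^(n). By the standard limit (1 + x/n)^n → e^x, we have (1 − 73/n)^n → e^(−73), and raising to the 1st power gives e^(−73).
More precisely, ln[(1 − 73/n)^(n)] = n · ln(1 − 73/n) = n · (-73/n + O(1/n^2)) = -73 + O(1/n) → -73.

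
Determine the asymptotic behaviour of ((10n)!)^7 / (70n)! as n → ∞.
((10n)!)^7/(70n)! ~ ((2π·10n)^(6/2) / sqrt(7)) · 7^(−7·10n)  →  0

Write N = 10n. Stirling: N! ~ sqrt(2π N)(N/e)^N and (7N)! ~ sqrt(2π·7N)·(7N/e)^(7N).
  (N!)^7/(7N)! ~ (2π N)^(7/2) (N/e)^(7N) / [sqrt(2π·7N) (7N/e)^(7N)]
     = (2π N)^(7/2) / sqrt(2π·7N) · (N/(7N))^(7N)
     = (2π N)^((7−1)/2) / sqrt(7) · 7^(−7N).
Since 7^7 > 1, the factor 7^(−7N) decays exponentially, so the ratio → 0. Substituting N = 10n gives the stated form.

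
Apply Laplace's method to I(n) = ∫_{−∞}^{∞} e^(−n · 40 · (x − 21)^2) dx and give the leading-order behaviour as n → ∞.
I(n) = sqrt(π/(40n))

Here φ(x) = 40 · (x − 21)^2 has its unique minimum at x* = 21 with φ(x*) = 0 and φ''(x*) = 80. Laplace's method gives
  I(n) ~ e^(−n φ(x*)) · sqrt(2π / (n · φ''(x*))) = sqrt(2π / (80n)) = sqrt(π/(40n)).
This is exact: substituting u = (x − 21)·sqrt(40n) gives I(n) = (1/sqrt(40n)) ∫_{−∞}^{∞} e^(−u^2) du = sqrt(π/(40n)).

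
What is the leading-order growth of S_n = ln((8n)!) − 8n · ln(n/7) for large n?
S_n ~ 8n · (ln 56 − 1) + O(ln n)

Stirling: ln((8n)!) = 8n ln(8n) − 8n + O(ln n).
  S_n = 8n ln(8n) − 8n − 8n ln(n/7) + O(ln n)
      = 8n ln(8n) − 8n ln n + 8n ln 7 − 8n + O(ln n)
      = 8n ln 8 + 8n ln 7 − 8n + O(ln n)
      = 8n (ln 56 − 1) + O(ln n).
Numerically ln(56) − 1 ≈ 3.0254.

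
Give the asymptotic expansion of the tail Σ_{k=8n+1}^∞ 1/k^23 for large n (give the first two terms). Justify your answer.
Σ_{k>8n} 1/k^23 = 1/(22 · (8n)^22) − 1/(2 · (8n)^23) + O(1/(8n)^24)

Compare to the integral: ∫_{8n}^∞ x^(−23) dx = [−x^(−22)/22]_{8n}^∞ = 1/((23−1)·(8n)^22). The Euler-Maclaurin correction adds −f(8n)/2 = −1/(2·(8n)^23). Euler-Maclaurin then gives
  Σ_{k>8n} 1/k^23 = ∫_{8n}^∞ dx/x^23 − 1/(2·(8n)^23) + O(1/(8n)^24).
(Equivalently this is ζ(23) − Σ_{k≤8n} 1/k^23.)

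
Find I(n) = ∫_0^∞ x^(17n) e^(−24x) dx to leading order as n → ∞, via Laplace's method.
I(n) ~ (sqrt(2π·17n) / 24) · (17n/(24e))^(17n)

Write the integrand as exp(17n ln x − 24x) and set f(x) = 17n ln x − 24x. Then f'(x) = 17n/x − 24 = 0 at x* = 17n/24, and f''(x*) = −17n/x*^2 = −24^2/(17n). Laplace's method (interior maximum) gives
  I(n) ~ e^(f(x*)) · sqrt(2π / |f''(x*)|)
        = exp(17n ln(17n/24) − 17n) · sqrt(2π · 17n / 24^2)
        = (17n/24)^(17n) e^(−17n) · sqrt(2π·17n) / 24
        = (sqrt(2π·17n) / 24) · (17n/(24e))^(17n).
This matches Γ(17n+1)/24^(17n+1) with Stirling applied to Γ.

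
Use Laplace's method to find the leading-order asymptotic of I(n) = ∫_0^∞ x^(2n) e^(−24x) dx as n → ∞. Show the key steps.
I(n) ~ (sqrt(2π·2n) / 24) · (2n/(24e))^(2n)

Write the integrand as exp(2n ln x − 24x) and set f(x) = 2n ln x − 24x. Then f'(x) = 2n/x − 24 = 0 at x* = 2n/24, and f''(x*) = −2n/x*^2 = −24^2/(2n). Laplace's method (interior maximum) gives
  I(n) ~ e^(f(x*)) · sqrt(2π / |f''(x*)|)
        = exp(2n ln(2n/24) − 2n) · sqrt(2π · 2n / 24^2)
        = (2n/24)^(2n) e^(−2n) · sqrt(2π·2n) / 24
        = (sqrt(2π·2n) / 24) · (2n/(24e))^(2n).
This matches Γ(2n+1)/24^(2n+1) with Stirling applied to Γ.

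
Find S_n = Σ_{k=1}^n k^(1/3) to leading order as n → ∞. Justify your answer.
S_n ~ (3/4) · n^(4/3)

Integral comparison: Σ_{k=1}^n k^(1/3) = ∫_0^n x^(1/3) dx + O(n^(1/3)). The integral is n^(1 + 1/3) / (1 + 1/3) = n^((1+3)/3) / ((1+3)/3) = (3/4) · n^(4/3).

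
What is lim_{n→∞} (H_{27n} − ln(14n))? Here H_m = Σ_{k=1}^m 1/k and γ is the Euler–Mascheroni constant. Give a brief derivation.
lim = ln(27/14) + γ

By Euler-Maclaurin, H_m = ln m + γ + O(1/m). So
  H_{27n} − ln(14n) = ln(27n) + γ − ln(14n) + O(1/n)
                       = ln(27/14) + γ + O(1/n).
Hence the limit is ln(27/14) + γ.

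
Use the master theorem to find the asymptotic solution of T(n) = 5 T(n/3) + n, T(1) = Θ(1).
T(n) = Θ(n^(log_3 5))

Master theorem: compare f(n) = n to n^(log_3 5) where log_3 5 ≈ 1.465. Since 1 < log_3 5, we have f(n) = O(n^(log_3 5 − ε)) for some ε > 0 — Case 1. Hence T(n) = Θ(n^(log_3 5)).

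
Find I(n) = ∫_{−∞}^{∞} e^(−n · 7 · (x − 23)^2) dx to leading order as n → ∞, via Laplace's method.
I(n) = sqrt(π/(7n))

Here φ(x) = 7 · (x − 23)^2 has its unique minimum at x* = 23 with φ(x*) = 0 and φ''(x*) = 14. Laplace's method gives
  I(n) ~ e^(−n φ(x*)) · sqrt(2π / (n · φ''(x*))) = sqrt(2π / (14n)) = sqrt(π/(7n)).
This is exact: substituting u = (x − 23)·sqrt(7n) gives I(n) = (1/sqrt(7n)) ∫_{−∞}^{∞} e^(−u^2) du = sqrt(π/(7n)).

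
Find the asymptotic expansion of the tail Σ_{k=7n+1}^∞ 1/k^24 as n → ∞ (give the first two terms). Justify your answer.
Σ_{k>7n} 1/k^24 = 1/(23 · (7n)^23) − 1/(2 · (7n)^24) + O(1/(7n)^25)

Compare to the integral: ∫_{7n}^∞ x^(−24) dx = [−x^(−23)/23]_{7n}^∞ = 1/((24−1)·(7n)^23). The Euler-Maclaurin correction adds −f(7n)/2 = −1/(2·(7n)^24). Euler-Maclaurin then gives
  Σ_{k>7n} 1/k^24 = ∫_{7n}^∞ dx/x^24 − 1/(2·(7n)^24) + O(1/(7n)^25).
(Equivalently this is ζ(24) − Σ_{k≤7n} 1/k^24.)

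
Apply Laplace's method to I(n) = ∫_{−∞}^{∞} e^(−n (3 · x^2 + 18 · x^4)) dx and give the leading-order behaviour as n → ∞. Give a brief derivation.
I(n) ~ sqrt(π/(3n))

φ(x) = 3 · x^2 + 18 · x^4 has its unique global minimum at x* = 0 (since φ'(x) = 6x + 72x^3 = 0 only at x = 0 for real x with both coefficients positive, and φ → ∞ as |x| → ∞). At x* = 0, φ(0) = 0 and φ''(0) = 6. Laplace's method then gives
  I(n) ~ sqrt(2π / (n · φ''(0))) · e^(−n φ(0)) = sqrt(2π / (6n)) = sqrt(π/(3n)).
The 18 · x^4 term contributes only at subleading order (an O(1/n) relative correction).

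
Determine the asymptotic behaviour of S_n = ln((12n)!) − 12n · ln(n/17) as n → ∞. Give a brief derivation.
S_n ~ 12n · (ln 204 − 1) + O(ln n)

Stirling: ln((12n)!) = 12n ln(12n) − 12n + O(ln n).
  S_n = 12n ln(12n) − 12n − 12n ln(n/17) + O(ln n)
      = 12n ln(12n) − 12n ln n + 12n ln 17 − 12n + O(ln n)
      = 12n ln 12 + 12n ln 17 − 12n + O(ln n)
      = 12n (ln 204 − 1) + O(ln n).
Numerically ln(204) − 1 ≈ 4.3181.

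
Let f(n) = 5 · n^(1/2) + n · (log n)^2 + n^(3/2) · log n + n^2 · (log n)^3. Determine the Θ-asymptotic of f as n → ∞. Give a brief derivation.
f(n) ∈ Θ(n^2 · (log n)^3)

Compare the terms by growth order. For large n, n^a · (log n)^b dominates n^a' · (log n)^b' iff a > a', or (a = a' and b > b'). Ranking the 4 terms shows the dominant one is n^2 · (log n)^3. Hence f(n) ∈ Θ(n^2 · (log n)^3).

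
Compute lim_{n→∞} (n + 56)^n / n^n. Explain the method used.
lim = e^56

Rewrite as (1 + 56/n)^(n). By the standard limit (1 + x/n)^n → e^x, we have (1 + 56/n)^n → e^56, and raising to the 1st power gives e^56.
More precisely, ln[(1 + 56/n)^(n)] = n · ln(1 + 56/n) = n · (56/n + O(1/n^2)) = 56 + O(1/n) → 56.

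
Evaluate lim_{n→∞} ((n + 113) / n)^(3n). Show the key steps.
lim = e^339

Rewrite as (1 + 113/n)^(3n). By the standard limit (1 + x/n)^n → e^x, we have (1 + 113/n)^n → e^113, and raising to the 3rd power gives e^339.
More precisely, ln[(1 + 113/n)^(3n)] = 3n · ln(1 + 113/n) = 3n · (113/n + O(1/n^2)) = 339 + O(1/n) → 339.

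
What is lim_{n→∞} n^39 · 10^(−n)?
lim = 0

Exponentials with base > 1 dominate every fixed polynomial: for any fixed c, n^c / 10^n → 0 as n → ∞ (e.g. by the ratio test, or by writing 10^n = e^(n ln 10) and noting e^(n ln 10) / n^c → ∞). Hence n^39 · 10^(−n) = n^39 / 10^n → 0.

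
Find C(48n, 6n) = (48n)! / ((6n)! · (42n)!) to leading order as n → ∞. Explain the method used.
C(48n, 6n) ~ (16777216/823543)^(6n) · sqrt(4/(7π·6n))

Write N = 6n. Apply Stirling to each factorial:
  (8N)! ~ sqrt(2π·8N) · (8N/e)^(8N),
  N! ~ sqrt(2π N) · (N/e)^N,
  (7N)! ~ sqrt(2π·7N) · (7N/e)^(7N).
The exponential factors combine to (8N)^(8N) / (N^N · (7N)^(7N)) = 8^(8N)/7^(7N) = (8^8/7^7)^N = (16777216/823543)^N.
The square-root prefactors combine to sqrt(2π·8N) / (sqrt(2π N)·sqrt(2π·7N)) = sqrt(8 / (2π·7·N)) = sqrt(4/(7π·6n)).
Substituting N = 6n: C(48n, 6n) ~ (16777216/823543)^(6n) · sqrt(4/(7π·6n)).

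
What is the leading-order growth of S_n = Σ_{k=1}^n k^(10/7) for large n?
S_n ~ (7/17) · n^(17/7)

Integral comparison: Σ_{k=1}^n k^(10/7) = ∫_0^n x^(10/7) dx + O(n^(10/7)). The integral is n^(1 + 10/7) / (1 + 10/7) = n^((10+7)/7) / ((10+7)/7) = (7/17) · n^(17/7).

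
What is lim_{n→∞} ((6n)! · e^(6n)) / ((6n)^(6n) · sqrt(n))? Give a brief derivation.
lim = sqrt(2π·6)

Stirling: (6n)! ~ sqrt(2π·6n) · (6n/e)^(6n). Hence
  (6n)! · e^(6n) / (6n)^(6n) ~ sqrt(2π·6n).
Dividing by sqrt(n): sqrt(2π·6n) / sqrt(n) = sqrt(2π·6) · n^((1−1)/2), so the limit is sqrt(2π·6).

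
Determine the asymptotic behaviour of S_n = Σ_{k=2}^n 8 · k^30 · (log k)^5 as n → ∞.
S_n ~ 8 · n^31 · (log n)^5 / 31

By integral comparison, S_n = ∫_1^n 8 · x^30 · (log x)^5 dx + O(n^30 · (log n)^5). For the integral, the leading term of ∫_1^n x^30 (log x)^5 dx is n^31/31 · (log n)^5 (by repeated integration by parts; each step lowers the log-exponent and produces a relatively O(1/log n) correction). Hence S_n ~ 8 · n^31 · (log n)^5 / 31.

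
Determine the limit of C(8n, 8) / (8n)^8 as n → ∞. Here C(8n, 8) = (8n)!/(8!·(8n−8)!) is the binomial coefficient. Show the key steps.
lim = 1/8! = 1/40320

With N = 8n → ∞: C(N, 8) / N^8 = [N(N−1)…(N−7)] / (8! · N^8) = (1/8!) · 1 · (1 − 1/(8n)) · … · (1 − 7/(8n)). Each factor → 1 as N → ∞, so the limit is 1/8! = 1/40320.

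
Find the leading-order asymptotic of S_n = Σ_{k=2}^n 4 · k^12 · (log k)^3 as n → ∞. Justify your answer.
S_n ~ 4 · n^13 · (log n)^3 / 13

By integral comparison, S_n = ∫_1^n 4 · x^12 · (log x)^3 dx + O(n^12 · (log n)^3). For the integral, the leading term of ∫_1^n x^12 (log x)^3 dx is n^13/13 · (log n)^3 (by repeated integration by parts; each step lowers the log-exponent and produces a relatively O(1/log n) correction). Hence S_n ~ 4 · n^13 · (log n)^3 / 13.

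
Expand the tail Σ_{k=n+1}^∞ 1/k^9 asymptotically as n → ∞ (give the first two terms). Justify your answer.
Σ_{k>n} 1/k^9 = 1/(8 · n^8) − 1/(2 · n^9) + O(1/n^10)

Compare to the integral: ∫_{n}^∞ x^(−9) dx = [−x^(−8)/8]_{n}^∞ = 1/((9−1)·n^8). The Euler-Maclaurin correction adds −f(n)/2 = −1/(2·n^9). Euler-Maclaurin then gives
  Σ_{k>n} 1/k^9 = ∫_{n}^∞ dx/x^9 − 1/(2·n^9) + O(1/n^10).
(Equivalently this is ζ(9) − Σ_{k≤n} 1/k^9.)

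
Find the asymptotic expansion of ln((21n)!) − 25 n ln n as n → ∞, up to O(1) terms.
ln((21n)!) − 25 n ln n = −4 n ln n + 21(ln 21 − 1) n + (1/2) ln(2π·21n) + O(1/n)

Stirling: ln((21n)!) = 21n ln(21n) − 21n + (1/2) ln(2π·21n) + O(1/n).
Expand 21n ln(21n) = 21n (ln n + ln 21) = 21n ln n + 21n ln 21.
Subtract 25n ln n: leading term is (21 − 25) n ln n = −4 n ln n. The next term is 21n ln 21 − 21n = 21(ln 21 − 1) n. Then the (1/2) ln(2π·21n) correction.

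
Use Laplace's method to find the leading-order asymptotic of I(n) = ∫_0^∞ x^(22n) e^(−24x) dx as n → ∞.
I(n) ~ (sqrt(2π·22n) / 24) · (22n/(24e))^(22n)

Write the integrand as exp(22n ln x − 24x) and set f(x) = 22n ln x − 24x. Then f'(x) = 22n/x − 24 = 0 at x* = 22n/24, and f''(x*) = −22n/x*^2 = −24^2/(22n). Laplace's method (interior maximum) gives
  I(n) ~ e^(f(x*)) · sqrt(2π / |f''(x*)|)
        = exp(22n ln(22n/24) − 22n) · sqrt(2π · 22n / 24^2)
        = (22n/24)^(22n) e^(−22n) · sqrt(2π·22n) / 24
        = (sqrt(2π·22n) / 24) · (22n/(24e))^(22n).
This matches Γ(22n+1)/24^(22n+1) with Stirling applied to Γ.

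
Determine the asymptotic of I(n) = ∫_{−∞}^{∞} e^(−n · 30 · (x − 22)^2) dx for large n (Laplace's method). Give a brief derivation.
I(n) = sqrt(π/(30n))

Here φ(x) = 30 · (x − 22)^2 has its unique minimum at x* = 22 with φ(x*) = 0 and φ''(x*) = 60. Laplace's method gives
  I(n) ~ e^(−n φ(x*)) · sqrt(2π / (n · φ''(x*))) = sqrt(2π / (60n)) = sqrt(π/(30n)).
This is exact: substituting u = (x − 22)·sqrt(30n) gives I(n) = (1/sqrt(30n)) ∫_{−∞}^{∞} e^(−u^2) du = sqrt(π/(30n)).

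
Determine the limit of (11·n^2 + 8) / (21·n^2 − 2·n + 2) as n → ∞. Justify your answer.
lim = 11/21

For large n the leading n^2 terms dominate both numerator and denominator. Dividing top and bottom by n^2, every other term tends to 0, leaving 11/21.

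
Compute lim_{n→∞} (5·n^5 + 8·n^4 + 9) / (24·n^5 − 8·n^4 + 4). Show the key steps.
lim = 5/24

For large n the leading n^5 terms dominate both numerator and denominator. Dividing top and bottom by n^5, every other term tends to 0, leaving 5/24.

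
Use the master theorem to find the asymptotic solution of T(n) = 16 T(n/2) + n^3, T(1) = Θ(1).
T(n) = Θ(n^4)

Master theorem: compare f(n) = n^3 to n^(log_2 16) where log_2 16 = 4. Since 3 < log_2 16, we have f(n) = O(n^(log_2 16 − ε)) for some ε > 0 — Case 1. Hence T(n) = Θ(n^(log_2 16)) = Θ(n^4).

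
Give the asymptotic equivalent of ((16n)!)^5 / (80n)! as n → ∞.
((16n)!)^5/(80n)! ~ ((2π·16n)^(4/2) / sqrt(5)) · 5^(−5·16n)  →  0

Write N = 16n. Stirling: N! ~ sqrt(2π N)(N/e)^N and (5N)! ~ sqrt(2π·5N)·(5N/e)^(5N).
  (N!)^5/(5N)! ~ (2π N)^(5/2) (N/e)^(5N) / [sqrt(2π·5N) (5N/e)^(5N)]
     = (2π N)^(5/2) / sqrt(2π·5N) · (N/(5N))^(5N)
     = (2π N)^((5−1)/2) / sqrt(5) · 5^(−5N).
Since 5^5 > 1, the factor 5^(−5N) decays exponentially, so the ratio → 0. Substituting N = 16n gives the stated form.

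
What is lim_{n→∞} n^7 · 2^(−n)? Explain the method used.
lim = 0

Exponentials with base > 1 dominate every fixed polynomial: for any fixed c, n^c / 2^n → 0 as n → ∞ (e.g. by the ratio test, or by writing 2^n = e^(n ln 2) and noting e^(n ln 2) / n^c → ∞). Hence n^7 · 2^(−n) = n^7 / 2^n → 0.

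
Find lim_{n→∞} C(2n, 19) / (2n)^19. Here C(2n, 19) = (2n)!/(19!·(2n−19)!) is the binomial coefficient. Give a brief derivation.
lim = 1/19! = 1/121645100408832000

With N = 2n → ∞: C(N, 19) / N^19 = [N(N−1)…(N−18)] / (19! · N^19) = (1/19!) · 1 · (1 − 1/(2n)) · … · (1 − 18/(2n)). Each factor → 1 as N → ∞, so the limit is 1/19! = 1/121645100408832000.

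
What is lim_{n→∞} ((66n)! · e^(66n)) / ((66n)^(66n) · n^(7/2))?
lim = 0

Stirling: (66n)! ~ sqrt(2π·66n) · (66n/e)^(66n). Hence
  (66n)! · e^(66n) / (66n)^(66n) ~ sqrt(2π·66n).
Dividing by n^(7/2): sqrt(2π·66n) / n^(7/2) = sqrt(2π·66) · n^((1−7)/2), so the expression behaves like sqrt(2π·66) · n^((1−7)/2) → 0.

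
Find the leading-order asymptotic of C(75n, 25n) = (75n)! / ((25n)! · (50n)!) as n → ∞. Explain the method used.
C(75n, 25n) ~ (27/4)^(25n) · sqrt(3/(4π·25n))

Write N = 25n. Apply Stirling to each factorial:
  (3N)! ~ sqrt(2π·3N) · (3N/e)^(3N),
  N! ~ sqrt(2π N) · (N/e)^N,
  (2N)! ~ sqrt(2π·2N) · (2N/e)^(2N).
The exponential factors combine to (3N)^(3N) / (N^N · (2N)^(2N)) = 3^(3N)/2^(2N) = (3^3/2^2)^N = (27/4)^N.
The square-root prefactors combine to sqrt(2π·3N) / (sqrt(2π N)·sqrt(2π·2N)) = sqrt(3 / (2π·2·N)) = sqrt(3/(4π·25n)).
Substituting N = 25n: C(75n, 25n) ~ (27/4)^(25n) · sqrt(3/(4π·25n)).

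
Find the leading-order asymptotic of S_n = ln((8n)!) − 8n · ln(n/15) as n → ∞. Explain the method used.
S_n ~ 8n · (ln 120 − 1) + O(ln n)

Stirling: ln((8n)!) = 8n ln(8n) − 8n + O(ln n).
  S_n = 8n ln(8n) − 8n − 8n ln(n/15) + O(ln n)
      = 8n ln(8n) − 8n ln n + 8n ln 15 − 8n + O(ln n)
      = 8n ln 8 + 8n ln 15 − 8n + O(ln n)
      = 8n (ln 120 − 1) + O(ln n).
Numerically ln(120) − 1 ≈ 3.7875.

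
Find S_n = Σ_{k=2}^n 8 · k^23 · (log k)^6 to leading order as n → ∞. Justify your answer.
S_n ~ n^24 · (log n)^6 / 3

By integral comparison, S_n = ∫_1^n 8 · x^23 · (log x)^6 dx + O(n^23 · (log n)^6). For the integral, the leading term of ∫_1^n x^23 (log x)^6 dx is n^24/24 · (log n)^6 (by repeated integration by parts; each step lowers the log-exponent and produces a relatively O(1/log n) correction). Hence S_n ~ n^24 · (log n)^6 / 3.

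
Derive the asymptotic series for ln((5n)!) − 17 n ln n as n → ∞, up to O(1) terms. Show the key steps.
ln((5n)!) − 17 n ln n = −12 n ln n + 5(ln 5 − 1) n + (1/2) ln(2π·5n) + O(1/n)

Stirling: ln((5n)!) = 5n ln(5n) − 5n + (1/2) ln(2π·5n) + O(1/n).
Expand 5n ln(5n) = 5n (ln n + ln 5) = 5n ln n + 5n ln 5.
Subtract 17n ln n: leading term is (5 − 17) n ln n = −12 n ln n. The next term is 5n ln 5 − 5n = 5(ln 5 − 1) n. Then the (1/2) ln(2π·5n) correction.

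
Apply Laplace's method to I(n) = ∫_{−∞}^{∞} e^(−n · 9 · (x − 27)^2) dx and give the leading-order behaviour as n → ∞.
I(n) = sqrt(π/(9n))

Here φ(x) = 9 · (x − 27)^2 has its unique minimum at x* = 27 with φ(x*) = 0 and φ''(x*) = 18. Laplace's method gives
  I(n) ~ e^(−n φ(x*)) · sqrt(2π / (n · φ''(x*))) = sqrt(2π / (18n)) = sqrt(π/(9n)).
This is exact: substituting u = (x − 27)·sqrt(9n) gives I(n) = (1/sqrt(9n)) ∫_{−∞}^{∞} e^(−u^2) du = sqrt(π/(9n)).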